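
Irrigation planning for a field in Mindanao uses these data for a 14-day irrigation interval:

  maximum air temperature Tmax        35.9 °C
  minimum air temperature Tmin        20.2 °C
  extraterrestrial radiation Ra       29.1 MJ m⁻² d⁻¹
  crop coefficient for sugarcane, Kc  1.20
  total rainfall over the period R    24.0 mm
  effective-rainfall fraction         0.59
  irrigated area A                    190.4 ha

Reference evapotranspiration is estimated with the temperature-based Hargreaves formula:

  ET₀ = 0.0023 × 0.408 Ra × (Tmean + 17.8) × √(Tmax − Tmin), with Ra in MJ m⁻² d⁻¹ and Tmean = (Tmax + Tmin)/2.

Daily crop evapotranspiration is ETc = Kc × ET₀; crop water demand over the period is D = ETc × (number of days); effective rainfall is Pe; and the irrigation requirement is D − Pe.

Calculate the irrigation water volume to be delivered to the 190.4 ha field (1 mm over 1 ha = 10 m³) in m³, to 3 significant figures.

132000 m³

Tmean = (35.9 + 20.2)/2 = 28.05 °C
0.408 Ra = 0.408 × 29.1 = 11.8728 mm/d equivalent
ET₀ = 0.0023 × 11.8728 × (28.05 + 17.8) × √15.7 = 0.0023 × 11.8728 × 45.85 × 3.9623 = 4.9610 mm/d
ETc = Kc × ET₀ = 1.20 × 4.9610 = 5.9532 mm/d
Crop demand D = ETc × 14 d = 5.9532 × 14 = 83.345 mm
Pe = 0.59 × 24.0 = 14.160 mm
D − Pe = 83.345 − 14.160 = 69.185 mm
Volume = 69.185 mm × 190.4 ha × 10 = 131728.2 m³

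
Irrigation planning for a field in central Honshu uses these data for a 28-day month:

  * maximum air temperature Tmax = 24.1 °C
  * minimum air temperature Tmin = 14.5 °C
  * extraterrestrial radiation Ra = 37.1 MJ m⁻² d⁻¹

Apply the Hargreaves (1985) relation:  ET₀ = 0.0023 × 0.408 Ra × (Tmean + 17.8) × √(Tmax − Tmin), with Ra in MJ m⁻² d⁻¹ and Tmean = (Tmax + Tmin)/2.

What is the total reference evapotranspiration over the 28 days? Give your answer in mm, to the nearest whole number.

Tmean = (24.1 + 14.5)/2 = 19.30 °C
0.408 Ra = 0.408 × 37.1 = 15.1368 mm/d equivalent
ET₀ = 0.0023 × 15.1368 × (19.30 + 17.8) × √9.6 = 0.0023 × 15.1368 × 37.10 × 3.0984 = 4.0020 mm/d
Over 28 days: 4.0020 × 28 = 112.056 mm

112 mm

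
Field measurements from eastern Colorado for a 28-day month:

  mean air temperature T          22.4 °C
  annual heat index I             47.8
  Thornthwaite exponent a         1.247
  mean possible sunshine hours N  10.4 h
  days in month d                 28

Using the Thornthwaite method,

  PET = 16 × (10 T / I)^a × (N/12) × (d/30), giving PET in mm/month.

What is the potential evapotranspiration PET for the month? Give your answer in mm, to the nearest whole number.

89 mm

10T/I = 10 × 22.4 / 47.8 = 4.6862
(10T/I)^a = 4.6862^1.247 = 6.8630
Uncorrected PET = 16 × 6.8630 = 109.808 mm
Correction = (N/12)(d/30) = (10.4/12)(28/30) = 0.8089
PET = 109.808 × 0.8089 = 88.824 mm/month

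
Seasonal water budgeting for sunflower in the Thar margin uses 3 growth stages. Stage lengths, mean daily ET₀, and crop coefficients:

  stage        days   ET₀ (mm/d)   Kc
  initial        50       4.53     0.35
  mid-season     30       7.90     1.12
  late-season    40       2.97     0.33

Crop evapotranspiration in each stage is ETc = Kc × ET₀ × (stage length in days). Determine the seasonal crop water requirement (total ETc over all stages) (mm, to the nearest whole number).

initial: 0.35 × 4.53 × 50 = 79.28 mm
mid-season: 1.12 × 7.90 × 30 = 265.44 mm
late-season: 0.33 × 2.97 × 40 = 39.20 mm
Seasonal total = 383.92 mm

384 mm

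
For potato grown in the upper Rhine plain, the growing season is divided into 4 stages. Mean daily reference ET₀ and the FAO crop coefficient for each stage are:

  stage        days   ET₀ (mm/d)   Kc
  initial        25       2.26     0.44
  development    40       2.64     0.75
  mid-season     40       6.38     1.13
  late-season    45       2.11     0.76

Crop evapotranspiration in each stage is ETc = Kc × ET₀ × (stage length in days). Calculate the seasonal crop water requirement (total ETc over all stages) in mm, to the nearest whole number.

initial: 0.44 × 2.26 × 25 = 24.86 mm
development: 0.75 × 2.64 × 40 = 79.20 mm
mid-season: 1.13 × 6.38 × 40 = 288.38 mm
late-season: 0.76 × 2.11 × 45 = 72.16 mm
Seasonal total = 464.60 mm

465 mm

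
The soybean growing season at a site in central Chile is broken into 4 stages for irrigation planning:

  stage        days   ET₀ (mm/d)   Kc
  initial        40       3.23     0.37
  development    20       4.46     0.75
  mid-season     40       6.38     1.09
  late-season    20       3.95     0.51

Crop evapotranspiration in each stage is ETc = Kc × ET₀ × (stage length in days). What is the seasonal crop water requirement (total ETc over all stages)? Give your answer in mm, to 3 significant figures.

initial: 0.37 × 3.23 × 40 = 47.80 mm
development: 0.75 × 4.46 × 20 = 66.90 mm
mid-season: 1.09 × 6.38 × 40 = 278.17 mm
late-season: 0.51 × 3.95 × 20 = 40.29 mm
Seasonal total = 433.16 mm

433 mm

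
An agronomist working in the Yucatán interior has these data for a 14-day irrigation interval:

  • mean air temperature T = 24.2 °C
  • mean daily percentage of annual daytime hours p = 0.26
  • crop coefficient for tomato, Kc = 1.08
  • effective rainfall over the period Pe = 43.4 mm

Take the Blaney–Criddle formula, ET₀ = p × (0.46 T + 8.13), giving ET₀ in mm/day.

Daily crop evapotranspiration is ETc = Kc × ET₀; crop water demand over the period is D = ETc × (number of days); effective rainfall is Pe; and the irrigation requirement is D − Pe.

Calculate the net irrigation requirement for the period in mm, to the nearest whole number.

ET₀ = 0.26 × (0.46 × 24.2 + 8.13) = 0.26 × 19.262 = 5.0081 mm/d
ETc = Kc × ET₀ = 1.08 × 5.0081 = 5.4087 mm/d
Crop demand D = ETc × 14 d = 5.4087 × 14 = 75.722 mm
D − Pe = 75.722 − 43.4 = 32.322 mm

32 mm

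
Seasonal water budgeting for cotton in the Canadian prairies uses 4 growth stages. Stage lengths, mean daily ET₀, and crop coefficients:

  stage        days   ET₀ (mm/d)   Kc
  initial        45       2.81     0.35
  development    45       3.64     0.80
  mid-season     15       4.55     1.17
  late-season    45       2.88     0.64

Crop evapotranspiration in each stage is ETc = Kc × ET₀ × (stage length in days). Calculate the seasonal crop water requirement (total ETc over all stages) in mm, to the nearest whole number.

338 mm

initial: 0.35 × 2.81 × 45 = 44.26 mm
development: 0.80 × 3.64 × 45 = 131.04 mm
mid-season: 1.17 × 4.55 × 15 = 79.85 mm
late-season: 0.64 × 2.88 × 45 = 82.94 mm
Seasonal total = 338.09 mm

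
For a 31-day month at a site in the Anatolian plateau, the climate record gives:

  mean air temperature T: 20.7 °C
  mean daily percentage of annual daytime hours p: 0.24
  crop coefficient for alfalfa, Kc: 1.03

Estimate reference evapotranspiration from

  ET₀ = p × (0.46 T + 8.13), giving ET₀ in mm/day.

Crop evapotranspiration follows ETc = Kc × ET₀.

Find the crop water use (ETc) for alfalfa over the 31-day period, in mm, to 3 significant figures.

135 mm

ET₀ = 0.24 × (0.46 × 20.7 + 8.13) = 0.24 × 17.652 = 4.2365 mm/d
ETc = Kc × ET₀ = 1.03 × 4.2365 = 4.3636 mm/d
Over 31 days: 4.3636 × 31 = 135.272 mm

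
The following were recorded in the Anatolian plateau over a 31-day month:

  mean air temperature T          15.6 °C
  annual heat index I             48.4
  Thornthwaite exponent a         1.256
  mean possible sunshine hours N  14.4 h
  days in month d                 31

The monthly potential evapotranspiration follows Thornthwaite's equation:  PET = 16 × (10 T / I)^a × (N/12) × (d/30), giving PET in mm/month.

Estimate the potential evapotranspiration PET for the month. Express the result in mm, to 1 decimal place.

86.3 mm

10T/I = 10 × 15.6 / 48.4 = 3.2231
(10T/I)^a = 3.2231^1.256 = 4.3490
Uncorrected PET = 16 × 4.3490 = 69.584 mm
Correction = (N/12)(d/30) = (14.4/12)(31/30) = 1.2400
PET = 69.584 × 1.2400 = 86.284 mm/month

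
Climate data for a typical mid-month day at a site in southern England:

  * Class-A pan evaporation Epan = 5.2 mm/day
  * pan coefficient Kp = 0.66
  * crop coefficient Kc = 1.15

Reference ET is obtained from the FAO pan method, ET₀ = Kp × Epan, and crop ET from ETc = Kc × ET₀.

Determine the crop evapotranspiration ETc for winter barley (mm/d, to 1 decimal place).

ET₀ = 0.66 × 5.2 = 3.4320 mm/d
ETc = Kc × ET₀ = 1.15 × 3.4320 = 3.9468 mm/d

3.9 mm/d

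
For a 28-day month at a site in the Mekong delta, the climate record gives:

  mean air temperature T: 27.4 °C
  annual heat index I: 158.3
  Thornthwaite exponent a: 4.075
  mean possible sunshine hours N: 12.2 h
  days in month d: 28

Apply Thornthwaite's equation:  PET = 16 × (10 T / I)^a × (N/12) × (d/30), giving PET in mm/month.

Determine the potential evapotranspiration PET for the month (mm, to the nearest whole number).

10T/I = 10 × 27.4 / 158.3 = 1.7309
(10T/I)^a = 1.7309^4.075 = 9.3532
Uncorrected PET = 16 × 9.3532 = 149.651 mm
Correction = (N/12)(d/30) = (12.2/12)(28/30) = 0.9489
PET = 149.651 × 0.9489 = 142.004 mm/month

142 mm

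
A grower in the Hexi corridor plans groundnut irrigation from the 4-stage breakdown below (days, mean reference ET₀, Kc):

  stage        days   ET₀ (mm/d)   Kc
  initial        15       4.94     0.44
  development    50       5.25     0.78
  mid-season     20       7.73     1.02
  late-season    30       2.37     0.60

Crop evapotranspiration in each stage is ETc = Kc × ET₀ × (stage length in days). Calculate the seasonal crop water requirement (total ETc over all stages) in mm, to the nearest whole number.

438 mm

initial: 0.44 × 4.94 × 15 = 32.60 mm
development: 0.78 × 5.25 × 50 = 204.75 mm
mid-season: 1.02 × 7.73 × 20 = 157.69 mm
late-season: 0.60 × 2.37 × 30 = 42.66 mm
Seasonal total = 437.70 mm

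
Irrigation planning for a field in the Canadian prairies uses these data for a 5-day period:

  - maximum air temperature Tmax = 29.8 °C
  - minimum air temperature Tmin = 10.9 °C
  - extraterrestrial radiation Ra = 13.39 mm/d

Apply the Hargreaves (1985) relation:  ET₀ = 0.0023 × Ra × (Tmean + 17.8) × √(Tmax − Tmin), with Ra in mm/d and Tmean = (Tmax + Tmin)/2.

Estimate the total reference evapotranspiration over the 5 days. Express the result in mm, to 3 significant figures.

Tmean = (29.8 + 10.9)/2 = 20.35 °C
ET₀ = 0.0023 × 13.39 × (20.35 + 17.8) × √18.9 = 0.0023 × 13.39 × 38.15 × 4.3474 = 5.1078 mm/d
Over 5 days: 5.1078 × 5 = 25.539 mm

25.5 mm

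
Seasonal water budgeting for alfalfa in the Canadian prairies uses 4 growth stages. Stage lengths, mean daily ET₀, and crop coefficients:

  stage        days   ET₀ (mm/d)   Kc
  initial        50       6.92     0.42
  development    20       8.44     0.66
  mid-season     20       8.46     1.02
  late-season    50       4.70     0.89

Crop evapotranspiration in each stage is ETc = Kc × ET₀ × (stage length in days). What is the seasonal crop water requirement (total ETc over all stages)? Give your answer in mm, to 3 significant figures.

638 mm

initial: 0.42 × 6.92 × 50 = 145.32 mm
development: 0.66 × 8.44 × 20 = 111.41 mm
mid-season: 1.02 × 8.46 × 20 = 172.58 mm
late-season: 0.89 × 4.70 × 50 = 209.15 mm
Seasonal total = 638.46 mm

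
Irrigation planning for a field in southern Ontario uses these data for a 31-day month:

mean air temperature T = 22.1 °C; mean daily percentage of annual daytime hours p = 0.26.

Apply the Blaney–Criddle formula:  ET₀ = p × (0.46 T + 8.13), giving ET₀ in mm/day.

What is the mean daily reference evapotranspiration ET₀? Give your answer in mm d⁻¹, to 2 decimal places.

ET₀ = 0.26 × (0.46 × 22.1 + 8.13) = 0.26 × 18.296 = 4.7570 mm/d

4.76 mm d⁻¹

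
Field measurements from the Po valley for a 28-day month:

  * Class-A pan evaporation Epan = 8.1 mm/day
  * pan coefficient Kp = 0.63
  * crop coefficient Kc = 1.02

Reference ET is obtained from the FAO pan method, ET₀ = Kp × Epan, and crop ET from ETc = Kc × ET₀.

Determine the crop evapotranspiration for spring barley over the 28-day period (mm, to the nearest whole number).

ET₀ = 0.63 × 8.1 = 5.1030 mm/d
ETc = Kc × ET₀ = 1.02 × 5.1030 = 5.2051 mm/d
Over 28 days: 5.2051 × 28 = 145.743 mm

146 mm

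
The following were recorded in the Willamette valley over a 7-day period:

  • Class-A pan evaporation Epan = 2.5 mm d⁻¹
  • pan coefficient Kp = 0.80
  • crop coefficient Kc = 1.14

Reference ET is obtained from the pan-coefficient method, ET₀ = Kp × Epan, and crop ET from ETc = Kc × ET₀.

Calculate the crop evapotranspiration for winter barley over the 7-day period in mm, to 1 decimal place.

16.0 mm

ET₀ = 0.80 × 2.5 = 2.0000 mm/d
ETc = Kc × ET₀ = 1.14 × 2.0000 = 2.2800 mm/d
Over 7 days: 2.2800 × 7 = 15.960 mm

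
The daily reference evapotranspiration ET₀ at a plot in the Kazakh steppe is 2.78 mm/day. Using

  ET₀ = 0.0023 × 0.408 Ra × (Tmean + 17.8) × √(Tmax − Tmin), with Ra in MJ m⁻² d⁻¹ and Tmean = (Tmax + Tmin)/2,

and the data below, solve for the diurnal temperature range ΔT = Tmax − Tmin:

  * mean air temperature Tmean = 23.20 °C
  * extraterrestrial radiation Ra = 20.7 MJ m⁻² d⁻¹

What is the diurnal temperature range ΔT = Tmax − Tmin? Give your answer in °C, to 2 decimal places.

√ΔT = ET₀ / [0.0023 × 0.408 × Ra × (Tmean+17.8)] = 2.78 / (0.0023 × 8.4456 × 41.00) = 3.4906
ΔT = 3.4906² = 12.184 °C

12.18 °C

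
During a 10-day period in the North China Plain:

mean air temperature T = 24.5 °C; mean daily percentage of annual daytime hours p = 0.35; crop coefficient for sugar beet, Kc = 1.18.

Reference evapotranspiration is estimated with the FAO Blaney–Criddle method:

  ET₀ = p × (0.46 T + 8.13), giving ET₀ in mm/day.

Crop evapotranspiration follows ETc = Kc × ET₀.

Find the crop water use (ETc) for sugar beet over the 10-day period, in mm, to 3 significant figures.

80.1 mm

ET₀ = 0.35 × (0.46 × 24.5 + 8.13) = 0.35 × 19.400 = 6.7900 mm/d
ETc = Kc × ET₀ = 1.18 × 6.7900 = 8.0122 mm/d
Over 10 days: 8.0122 × 10 = 80.122 mm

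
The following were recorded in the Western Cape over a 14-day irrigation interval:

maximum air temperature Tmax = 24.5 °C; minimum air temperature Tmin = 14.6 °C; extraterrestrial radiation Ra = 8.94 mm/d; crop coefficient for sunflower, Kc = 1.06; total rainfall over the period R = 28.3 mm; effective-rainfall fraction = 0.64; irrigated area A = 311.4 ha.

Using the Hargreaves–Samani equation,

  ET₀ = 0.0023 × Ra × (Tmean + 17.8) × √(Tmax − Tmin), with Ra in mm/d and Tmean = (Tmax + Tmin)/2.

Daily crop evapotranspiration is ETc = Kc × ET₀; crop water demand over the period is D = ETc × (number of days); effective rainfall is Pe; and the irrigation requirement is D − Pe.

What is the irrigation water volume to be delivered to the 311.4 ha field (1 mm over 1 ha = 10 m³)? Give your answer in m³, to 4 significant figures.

55270 m³

Tmean = (24.5 + 14.6)/2 = 19.55 °C
ET₀ = 0.0023 × 8.94 × (19.55 + 17.8) × √9.9 = 0.0023 × 8.94 × 37.35 × 3.1464 = 2.4164 mm/d
ETc = Kc × ET₀ = 1.06 × 2.4164 = 2.5614 mm/d
Crop demand D = ETc × 14 d = 2.5614 × 14 = 35.860 mm
Pe = 0.64 × 28.3 = 18.112 mm
D − Pe = 35.860 − 18.112 = 17.748 mm
Volume = 17.748 mm × 311.4 ha × 10 = 55267.3 m³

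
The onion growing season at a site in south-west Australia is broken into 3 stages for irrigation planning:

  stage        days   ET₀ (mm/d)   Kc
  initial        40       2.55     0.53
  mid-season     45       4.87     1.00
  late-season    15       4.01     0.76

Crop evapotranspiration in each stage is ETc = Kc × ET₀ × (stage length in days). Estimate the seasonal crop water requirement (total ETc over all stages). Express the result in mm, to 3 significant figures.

initial: 0.53 × 2.55 × 40 = 54.06 mm
mid-season: 1.00 × 4.87 × 45 = 219.15 mm
late-season: 0.76 × 4.01 × 15 = 45.71 mm
Seasonal total = 318.92 mm

319 mm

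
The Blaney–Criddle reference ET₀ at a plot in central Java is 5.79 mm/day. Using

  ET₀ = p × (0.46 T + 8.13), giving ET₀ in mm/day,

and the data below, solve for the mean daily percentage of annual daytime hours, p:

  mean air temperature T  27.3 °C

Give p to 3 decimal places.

p = ET₀ / (0.46 T + 8.13) = 5.79 / (0.46 × 27.3 + 8.13) = 5.79 / 20.688 = 0.2799

0.280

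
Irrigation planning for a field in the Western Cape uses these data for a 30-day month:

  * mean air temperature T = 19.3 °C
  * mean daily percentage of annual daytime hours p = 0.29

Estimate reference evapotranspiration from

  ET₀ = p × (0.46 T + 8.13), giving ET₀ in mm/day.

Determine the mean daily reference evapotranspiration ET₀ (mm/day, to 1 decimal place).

ET₀ = 0.29 × (0.46 × 19.3 + 8.13) = 0.29 × 17.008 = 4.9323 mm/d

4.9 mm/day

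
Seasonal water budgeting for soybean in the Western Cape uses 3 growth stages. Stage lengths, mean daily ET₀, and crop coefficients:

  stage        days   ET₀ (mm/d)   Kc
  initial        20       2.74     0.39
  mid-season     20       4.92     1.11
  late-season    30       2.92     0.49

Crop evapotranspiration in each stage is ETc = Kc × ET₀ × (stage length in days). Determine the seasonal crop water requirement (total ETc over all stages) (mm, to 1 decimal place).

initial: 0.39 × 2.74 × 20 = 21.37 mm
mid-season: 1.11 × 4.92 × 20 = 109.22 mm
late-season: 0.49 × 2.92 × 30 = 42.92 mm
Seasonal total = 173.51 mm

173.5 mm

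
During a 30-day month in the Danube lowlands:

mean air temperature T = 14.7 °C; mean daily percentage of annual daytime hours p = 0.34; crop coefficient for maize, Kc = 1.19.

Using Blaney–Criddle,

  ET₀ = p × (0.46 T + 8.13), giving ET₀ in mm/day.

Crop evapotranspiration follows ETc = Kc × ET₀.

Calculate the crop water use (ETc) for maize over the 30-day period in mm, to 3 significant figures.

ET₀ = 0.34 × (0.46 × 14.7 + 8.13) = 0.34 × 14.892 = 5.0633 mm/d
ETc = Kc × ET₀ = 1.19 × 5.0633 = 6.0253 mm/d
Over 30 days: 6.0253 × 30 = 180.759 mm

181 mm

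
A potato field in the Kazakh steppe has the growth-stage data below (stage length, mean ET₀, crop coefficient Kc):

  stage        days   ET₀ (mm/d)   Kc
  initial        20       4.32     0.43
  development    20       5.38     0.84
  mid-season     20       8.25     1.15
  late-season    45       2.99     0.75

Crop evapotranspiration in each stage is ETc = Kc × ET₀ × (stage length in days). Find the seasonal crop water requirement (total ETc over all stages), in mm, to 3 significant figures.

418 mm

initial: 0.43 × 4.32 × 20 = 37.15 mm
development: 0.84 × 5.38 × 20 = 90.38 mm
mid-season: 1.15 × 8.25 × 20 = 189.75 mm
late-season: 0.75 × 2.99 × 45 = 100.91 mm
Seasonal total = 418.19 mm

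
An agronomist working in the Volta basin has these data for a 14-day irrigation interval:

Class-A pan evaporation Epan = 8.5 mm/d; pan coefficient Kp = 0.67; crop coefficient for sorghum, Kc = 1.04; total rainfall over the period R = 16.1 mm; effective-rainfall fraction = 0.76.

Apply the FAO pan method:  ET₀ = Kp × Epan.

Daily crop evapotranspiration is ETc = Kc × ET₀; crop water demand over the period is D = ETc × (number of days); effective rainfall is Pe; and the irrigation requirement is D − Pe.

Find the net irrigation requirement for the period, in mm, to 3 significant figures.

70.7 mm

ET₀ = 0.67 × 8.5 = 5.6950 mm/d
ETc = Kc × ET₀ = 1.04 × 5.6950 = 5.9228 mm/d
Crop demand D = ETc × 14 d = 5.9228 × 14 = 82.919 mm
Pe = 0.76 × 16.1 = 12.236 mm
D − Pe = 82.919 − 12.236 = 70.683 mm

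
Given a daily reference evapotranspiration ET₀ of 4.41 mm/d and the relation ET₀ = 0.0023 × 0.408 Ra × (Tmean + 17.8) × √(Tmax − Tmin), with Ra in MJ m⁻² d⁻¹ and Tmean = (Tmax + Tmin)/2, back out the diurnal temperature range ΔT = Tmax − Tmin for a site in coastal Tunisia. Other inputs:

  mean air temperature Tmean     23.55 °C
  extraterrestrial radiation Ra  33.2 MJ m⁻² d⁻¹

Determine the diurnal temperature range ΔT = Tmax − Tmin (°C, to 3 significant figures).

√ΔT = ET₀ / [0.0023 × 0.408 × Ra × (Tmean+17.8)] = 4.41 / (0.0023 × 13.5456 × 41.35) = 3.4232
ΔT = 3.4232² = 11.718 °C

11.7 °C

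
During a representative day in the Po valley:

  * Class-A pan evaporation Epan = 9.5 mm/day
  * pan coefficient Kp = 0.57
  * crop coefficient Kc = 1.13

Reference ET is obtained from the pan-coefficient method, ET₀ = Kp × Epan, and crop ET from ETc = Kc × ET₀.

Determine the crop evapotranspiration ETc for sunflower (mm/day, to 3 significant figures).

6.12 mm/day

ET₀ = 0.57 × 9.5 = 5.4150 mm/d
ETc = Kc × ET₀ = 1.13 × 5.4150 = 6.1190 mm/d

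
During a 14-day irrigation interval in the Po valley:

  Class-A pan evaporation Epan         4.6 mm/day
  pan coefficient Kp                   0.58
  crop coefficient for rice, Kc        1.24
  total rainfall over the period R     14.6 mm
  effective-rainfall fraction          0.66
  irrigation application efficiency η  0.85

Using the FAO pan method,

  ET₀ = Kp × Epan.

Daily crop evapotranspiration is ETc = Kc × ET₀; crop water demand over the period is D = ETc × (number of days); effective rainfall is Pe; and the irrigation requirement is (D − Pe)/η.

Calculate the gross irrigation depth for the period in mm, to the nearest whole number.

43 mm

ET₀ = 0.58 × 4.6 = 2.6680 mm/d
ETc = Kc × ET₀ = 1.24 × 2.6680 = 3.3083 mm/d
Crop demand D = ETc × 14 d = 3.3083 × 14 = 46.316 mm
Pe = 0.66 × 14.6 = 9.636 mm
D − Pe = 46.316 − 9.636 = 36.680 mm
Gross irrigation = 36.680 / 0.85 = 43.153 mm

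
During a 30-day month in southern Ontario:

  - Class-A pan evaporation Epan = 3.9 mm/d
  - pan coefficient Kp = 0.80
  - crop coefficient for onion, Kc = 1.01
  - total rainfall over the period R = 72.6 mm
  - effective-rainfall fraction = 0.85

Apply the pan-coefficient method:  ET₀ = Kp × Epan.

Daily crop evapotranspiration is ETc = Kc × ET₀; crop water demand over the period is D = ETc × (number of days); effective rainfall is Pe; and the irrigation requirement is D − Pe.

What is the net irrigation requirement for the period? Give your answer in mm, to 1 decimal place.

ET₀ = 0.80 × 3.9 = 3.1200 mm/d
ETc = Kc × ET₀ = 1.01 × 3.1200 = 3.1512 mm/d
Crop demand D = ETc × 30 d = 3.1512 × 30 = 94.536 mm
Pe = 0.85 × 72.6 = 61.710 mm
D − Pe = 94.536 − 61.710 = 32.826 mm

32.8 mm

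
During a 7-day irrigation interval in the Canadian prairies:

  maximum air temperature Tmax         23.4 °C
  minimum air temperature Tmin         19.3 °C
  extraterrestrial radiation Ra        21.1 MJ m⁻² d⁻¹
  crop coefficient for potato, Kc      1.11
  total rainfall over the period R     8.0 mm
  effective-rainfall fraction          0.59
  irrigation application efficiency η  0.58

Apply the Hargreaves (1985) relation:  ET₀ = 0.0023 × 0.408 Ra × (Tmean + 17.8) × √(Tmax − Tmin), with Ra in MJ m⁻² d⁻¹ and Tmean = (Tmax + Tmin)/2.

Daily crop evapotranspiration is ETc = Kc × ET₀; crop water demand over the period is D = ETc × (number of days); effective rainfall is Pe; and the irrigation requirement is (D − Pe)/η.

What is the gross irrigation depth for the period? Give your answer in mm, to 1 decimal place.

Tmean = (23.4 + 19.3)/2 = 21.35 °C
0.408 Ra = 0.408 × 21.1 = 8.6088 mm/d equivalent
ET₀ = 0.0023 × 8.6088 × (21.35 + 17.8) × √4.1 = 0.0023 × 8.6088 × 39.15 × 2.0248 = 1.5696 mm/d
ETc = Kc × ET₀ = 1.11 × 1.5696 = 1.7423 mm/d
Crop demand D = ETc × 7 d = 1.7423 × 7 = 12.196 mm
Pe = 0.59 × 8.0 = 4.720 mm
D − Pe = 12.196 − 4.720 = 7.476 mm
Gross irrigation = 7.476 / 0.58 = 12.890 mm

12.9 mm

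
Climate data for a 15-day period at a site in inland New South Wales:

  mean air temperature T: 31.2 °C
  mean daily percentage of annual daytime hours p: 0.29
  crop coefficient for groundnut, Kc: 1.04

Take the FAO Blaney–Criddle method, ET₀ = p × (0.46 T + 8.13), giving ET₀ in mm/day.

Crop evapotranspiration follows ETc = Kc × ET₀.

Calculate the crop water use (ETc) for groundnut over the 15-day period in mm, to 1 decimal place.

101.7 mm

ET₀ = 0.29 × (0.46 × 31.2 + 8.13) = 0.29 × 22.482 = 6.5198 mm/d
ETc = Kc × ET₀ = 1.04 × 6.5198 = 6.7806 mm/d
Over 15 days: 6.7806 × 15 = 101.709 mm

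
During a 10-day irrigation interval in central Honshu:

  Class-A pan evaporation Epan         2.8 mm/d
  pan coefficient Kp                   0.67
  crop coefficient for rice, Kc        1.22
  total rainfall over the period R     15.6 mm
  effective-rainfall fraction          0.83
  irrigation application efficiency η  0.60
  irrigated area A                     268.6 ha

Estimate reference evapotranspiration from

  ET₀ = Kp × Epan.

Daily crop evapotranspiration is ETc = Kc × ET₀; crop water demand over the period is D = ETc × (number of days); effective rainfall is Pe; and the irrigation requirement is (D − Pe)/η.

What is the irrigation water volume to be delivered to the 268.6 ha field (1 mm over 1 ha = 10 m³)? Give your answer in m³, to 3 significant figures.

44500 m³

ET₀ = 0.67 × 2.8 = 1.8760 mm/d
ETc = Kc × ET₀ = 1.22 × 1.8760 = 2.2887 mm/d
Crop demand D = ETc × 10 d = 2.2887 × 10 = 22.887 mm
Pe = 0.83 × 15.6 = 12.948 mm
D − Pe = 22.887 − 12.948 = 9.939 mm
Gross irrigation = 9.939 / 0.60 = 16.565 mm
Volume = 16.565 mm × 268.6 ha × 10 = 44493.6 m³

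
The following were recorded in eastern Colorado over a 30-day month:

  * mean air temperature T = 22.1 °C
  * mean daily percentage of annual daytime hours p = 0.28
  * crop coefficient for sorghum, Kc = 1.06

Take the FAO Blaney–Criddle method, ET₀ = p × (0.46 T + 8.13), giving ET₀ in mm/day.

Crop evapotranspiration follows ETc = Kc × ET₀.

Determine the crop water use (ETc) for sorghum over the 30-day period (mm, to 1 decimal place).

ET₀ = 0.28 × (0.46 × 22.1 + 8.13) = 0.28 × 18.296 = 5.1229 mm/d
ETc = Kc × ET₀ = 1.06 × 5.1229 = 5.4303 mm/d
Over 30 days: 5.4303 × 30 = 162.909 mm

162.9 mm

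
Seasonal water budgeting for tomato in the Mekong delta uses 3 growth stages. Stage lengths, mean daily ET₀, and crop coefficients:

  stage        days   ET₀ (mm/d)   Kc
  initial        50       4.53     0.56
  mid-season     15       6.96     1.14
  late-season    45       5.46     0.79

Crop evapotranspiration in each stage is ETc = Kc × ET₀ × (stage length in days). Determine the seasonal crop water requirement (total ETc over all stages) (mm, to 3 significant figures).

initial: 0.56 × 4.53 × 50 = 126.84 mm
mid-season: 1.14 × 6.96 × 15 = 119.02 mm
late-season: 0.79 × 5.46 × 45 = 194.10 mm
Seasonal total = 439.96 mm

440 mm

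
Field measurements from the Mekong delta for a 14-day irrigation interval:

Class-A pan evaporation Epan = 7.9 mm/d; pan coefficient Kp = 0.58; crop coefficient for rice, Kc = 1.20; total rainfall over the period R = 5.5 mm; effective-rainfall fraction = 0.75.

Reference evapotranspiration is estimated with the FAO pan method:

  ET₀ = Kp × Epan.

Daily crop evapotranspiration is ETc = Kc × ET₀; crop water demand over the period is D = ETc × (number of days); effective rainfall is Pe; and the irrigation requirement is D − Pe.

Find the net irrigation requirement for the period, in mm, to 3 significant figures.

ET₀ = 0.58 × 7.9 = 4.5820 mm/d
ETc = Kc × ET₀ = 1.20 × 4.5820 = 5.4984 mm/d
Crop demand D = ETc × 14 d = 5.4984 × 14 = 76.978 mm
Pe = 0.75 × 5.5 = 4.125 mm
D − Pe = 76.978 − 4.125 = 72.853 mm

72.9 mm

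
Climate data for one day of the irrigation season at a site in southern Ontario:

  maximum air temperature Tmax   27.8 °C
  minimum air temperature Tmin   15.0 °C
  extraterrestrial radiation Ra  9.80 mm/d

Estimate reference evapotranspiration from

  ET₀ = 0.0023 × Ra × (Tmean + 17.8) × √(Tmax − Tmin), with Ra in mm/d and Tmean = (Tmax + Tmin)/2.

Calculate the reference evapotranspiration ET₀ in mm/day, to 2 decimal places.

3.16 mm/day

Tmean = (27.8 + 15.0)/2 = 21.40 °C
ET₀ = 0.0023 × 9.80 × (21.40 + 17.8) × √12.8 = 0.0023 × 9.80 × 39.20 × 3.5777 = 3.1611 mm/d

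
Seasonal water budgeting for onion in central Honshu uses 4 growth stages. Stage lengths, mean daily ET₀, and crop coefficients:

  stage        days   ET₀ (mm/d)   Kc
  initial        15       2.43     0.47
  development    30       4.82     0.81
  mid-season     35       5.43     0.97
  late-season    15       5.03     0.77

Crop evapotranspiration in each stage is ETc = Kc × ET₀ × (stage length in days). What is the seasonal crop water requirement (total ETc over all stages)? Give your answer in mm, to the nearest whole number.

initial: 0.47 × 2.43 × 15 = 17.13 mm
development: 0.81 × 4.82 × 30 = 117.13 mm
mid-season: 0.97 × 5.43 × 35 = 184.35 mm
late-season: 0.77 × 5.03 × 15 = 58.10 mm
Seasonal total = 376.71 mm

377 mm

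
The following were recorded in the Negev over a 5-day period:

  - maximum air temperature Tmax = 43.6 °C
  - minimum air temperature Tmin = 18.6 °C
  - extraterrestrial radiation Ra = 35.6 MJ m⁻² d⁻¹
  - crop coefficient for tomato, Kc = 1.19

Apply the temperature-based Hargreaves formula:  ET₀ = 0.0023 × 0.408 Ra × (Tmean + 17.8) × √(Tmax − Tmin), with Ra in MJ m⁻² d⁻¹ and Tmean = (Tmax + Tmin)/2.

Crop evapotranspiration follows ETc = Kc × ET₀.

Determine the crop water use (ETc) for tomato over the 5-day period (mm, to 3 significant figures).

Tmean = (43.6 + 18.6)/2 = 31.10 °C
0.408 Ra = 0.408 × 35.6 = 14.5248 mm/d equivalent
ET₀ = 0.0023 × 14.5248 × (31.10 + 17.8) × √25.0 = 0.0023 × 14.5248 × 48.90 × 5.0000 = 8.1680 mm/d
ETc = Kc × ET₀ = 1.19 × 8.1680 = 9.7199 mm/d
Over 5 days: 9.7199 × 5 = 48.600 mm

48.6 mm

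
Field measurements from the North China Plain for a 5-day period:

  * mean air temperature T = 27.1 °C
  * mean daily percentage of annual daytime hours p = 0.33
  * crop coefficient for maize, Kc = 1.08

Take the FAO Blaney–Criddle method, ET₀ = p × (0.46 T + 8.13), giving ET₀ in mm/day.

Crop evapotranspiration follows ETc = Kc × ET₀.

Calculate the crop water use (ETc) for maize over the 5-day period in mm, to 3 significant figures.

ET₀ = 0.33 × (0.46 × 27.1 + 8.13) = 0.33 × 20.596 = 6.7967 mm/d
ETc = Kc × ET₀ = 1.08 × 6.7967 = 7.3404 mm/d
Over 5 days: 7.3404 × 5 = 36.702 mm

36.7 mm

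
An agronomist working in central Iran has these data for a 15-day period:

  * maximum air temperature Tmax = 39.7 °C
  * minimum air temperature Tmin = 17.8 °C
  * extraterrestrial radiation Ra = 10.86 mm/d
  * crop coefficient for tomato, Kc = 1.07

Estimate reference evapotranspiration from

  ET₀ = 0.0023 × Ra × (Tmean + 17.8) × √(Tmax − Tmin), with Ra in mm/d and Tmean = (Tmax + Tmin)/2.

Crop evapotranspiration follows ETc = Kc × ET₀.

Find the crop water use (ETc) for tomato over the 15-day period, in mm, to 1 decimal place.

Tmean = (39.7 + 17.8)/2 = 28.75 °C
ET₀ = 0.0023 × 10.86 × (28.75 + 17.8) × √21.9 = 0.0023 × 10.86 × 46.55 × 4.6797 = 5.4412 mm/d
ETc = Kc × ET₀ = 1.07 × 5.4412 = 5.8221 mm/d
Over 15 days: 5.8221 × 15 = 87.332 mm

87.3 mm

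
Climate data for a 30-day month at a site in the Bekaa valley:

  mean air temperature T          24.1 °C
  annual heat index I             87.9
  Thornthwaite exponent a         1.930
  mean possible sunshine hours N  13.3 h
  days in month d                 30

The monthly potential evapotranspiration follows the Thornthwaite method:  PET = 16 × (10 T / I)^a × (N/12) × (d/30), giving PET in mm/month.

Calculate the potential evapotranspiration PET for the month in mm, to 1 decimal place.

124.2 mm

10T/I = 10 × 24.1 / 87.9 = 2.7418
(10T/I)^a = 2.7418^1.930 = 7.0050
Uncorrected PET = 16 × 7.0050 = 112.080 mm
Correction = (N/12)(d/30) = (13.3/12)(30/30) = 1.1083
PET = 112.080 × 1.1083 = 124.218 mm/month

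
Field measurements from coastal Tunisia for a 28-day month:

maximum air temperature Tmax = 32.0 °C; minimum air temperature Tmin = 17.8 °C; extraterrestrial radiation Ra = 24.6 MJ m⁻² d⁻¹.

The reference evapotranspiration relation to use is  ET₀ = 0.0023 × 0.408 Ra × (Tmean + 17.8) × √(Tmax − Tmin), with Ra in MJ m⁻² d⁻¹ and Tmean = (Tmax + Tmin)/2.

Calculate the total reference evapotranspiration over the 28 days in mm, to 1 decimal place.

Tmean = (32.0 + 17.8)/2 = 24.90 °C
0.408 Ra = 0.408 × 24.6 = 10.0368 mm/d equivalent
ET₀ = 0.0023 × 10.0368 × (24.90 + 17.8) × √14.2 = 0.0023 × 10.0368 × 42.70 × 3.7683 = 3.7145 mm/d
Over 28 days: 3.7145 × 28 = 104.006 mm

104.0 mm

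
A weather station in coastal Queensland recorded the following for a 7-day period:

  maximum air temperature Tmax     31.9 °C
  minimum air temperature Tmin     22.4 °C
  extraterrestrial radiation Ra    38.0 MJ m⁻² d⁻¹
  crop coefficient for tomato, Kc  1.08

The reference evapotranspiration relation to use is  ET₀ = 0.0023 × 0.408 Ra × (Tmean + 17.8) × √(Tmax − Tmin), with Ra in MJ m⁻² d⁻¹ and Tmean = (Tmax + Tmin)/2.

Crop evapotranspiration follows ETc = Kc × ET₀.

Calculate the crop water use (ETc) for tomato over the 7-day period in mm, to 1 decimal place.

37.3 mm

Tmean = (31.9 + 22.4)/2 = 27.15 °C
0.408 Ra = 0.408 × 38.0 = 15.5040 mm/d equivalent
ET₀ = 0.0023 × 15.5040 × (27.15 + 17.8) × √9.5 = 0.0023 × 15.5040 × 44.95 × 3.0822 = 4.9404 mm/d
ETc = Kc × ET₀ = 1.08 × 4.9404 = 5.3356 mm/d
Over 7 days: 5.3356 × 7 = 37.349 mm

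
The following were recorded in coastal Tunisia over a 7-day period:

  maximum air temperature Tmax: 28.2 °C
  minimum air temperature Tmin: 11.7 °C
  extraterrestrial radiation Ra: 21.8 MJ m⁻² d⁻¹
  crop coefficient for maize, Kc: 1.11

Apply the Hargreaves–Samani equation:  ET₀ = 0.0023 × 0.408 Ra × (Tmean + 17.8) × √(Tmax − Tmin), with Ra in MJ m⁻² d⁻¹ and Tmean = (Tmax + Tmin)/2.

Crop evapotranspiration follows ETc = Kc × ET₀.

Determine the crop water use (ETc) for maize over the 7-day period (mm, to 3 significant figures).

24.4 mm

Tmean = (28.2 + 11.7)/2 = 19.95 °C
0.408 Ra = 0.408 × 21.8 = 8.8944 mm/d equivalent
ET₀ = 0.0023 × 8.8944 × (19.95 + 17.8) × √16.5 = 0.0023 × 8.8944 × 37.75 × 4.0620 = 3.1369 mm/d
ETc = Kc × ET₀ = 1.11 × 3.1369 = 3.4820 mm/d
Over 7 days: 3.4820 × 7 = 24.374 mm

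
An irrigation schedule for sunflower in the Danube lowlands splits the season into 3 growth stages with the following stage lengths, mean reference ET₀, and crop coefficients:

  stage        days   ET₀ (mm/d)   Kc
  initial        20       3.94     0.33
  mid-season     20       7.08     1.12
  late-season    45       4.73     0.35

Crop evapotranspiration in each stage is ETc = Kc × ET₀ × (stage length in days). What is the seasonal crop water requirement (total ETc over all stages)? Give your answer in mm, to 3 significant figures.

259 mm

initial: 0.33 × 3.94 × 20 = 26.00 mm
mid-season: 1.12 × 7.08 × 20 = 158.59 mm
late-season: 0.35 × 4.73 × 45 = 74.50 mm
Seasonal total = 259.09 mm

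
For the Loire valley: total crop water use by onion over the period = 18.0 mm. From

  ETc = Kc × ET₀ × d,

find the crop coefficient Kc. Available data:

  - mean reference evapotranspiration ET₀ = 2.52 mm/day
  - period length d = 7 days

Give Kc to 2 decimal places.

ETc = Kc × ET₀ × d  ⇒  Kc = ETc / (ET₀ × d)
Kc = 18.0 / (2.52 × 7) = 18.0 / 17.64 = 1.0204

1.02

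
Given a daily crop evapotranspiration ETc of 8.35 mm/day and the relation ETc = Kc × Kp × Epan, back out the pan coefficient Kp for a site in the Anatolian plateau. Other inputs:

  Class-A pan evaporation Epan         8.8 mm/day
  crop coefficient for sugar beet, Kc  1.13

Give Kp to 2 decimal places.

0.84

ETc = Kc × Kp × Epan  ⇒  Kp = ETc / (Kc × Epan)
Kp = 8.35 / (1.13 × 8.8) = 8.35 / 9.944 = 0.8397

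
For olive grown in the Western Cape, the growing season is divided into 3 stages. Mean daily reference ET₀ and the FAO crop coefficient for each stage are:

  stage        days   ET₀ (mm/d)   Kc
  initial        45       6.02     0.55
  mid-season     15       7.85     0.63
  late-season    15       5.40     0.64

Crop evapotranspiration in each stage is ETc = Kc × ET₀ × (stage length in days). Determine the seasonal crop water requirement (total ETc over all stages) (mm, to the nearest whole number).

initial: 0.55 × 6.02 × 45 = 149.00 mm
mid-season: 0.63 × 7.85 × 15 = 74.18 mm
late-season: 0.64 × 5.40 × 15 = 51.84 mm
Seasonal total = 275.02 mm

275 mm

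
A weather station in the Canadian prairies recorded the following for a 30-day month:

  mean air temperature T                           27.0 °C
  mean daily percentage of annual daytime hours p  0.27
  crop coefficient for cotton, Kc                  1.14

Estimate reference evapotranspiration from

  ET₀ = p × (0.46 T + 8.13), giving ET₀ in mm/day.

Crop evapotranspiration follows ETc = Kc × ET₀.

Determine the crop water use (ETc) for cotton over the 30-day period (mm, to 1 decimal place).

189.8 mm

ET₀ = 0.27 × (0.46 × 27.0 + 8.13) = 0.27 × 20.550 = 5.5485 mm/d
ETc = Kc × ET₀ = 1.14 × 5.5485 = 6.3253 mm/d
Over 30 days: 6.3253 × 30 = 189.759 mm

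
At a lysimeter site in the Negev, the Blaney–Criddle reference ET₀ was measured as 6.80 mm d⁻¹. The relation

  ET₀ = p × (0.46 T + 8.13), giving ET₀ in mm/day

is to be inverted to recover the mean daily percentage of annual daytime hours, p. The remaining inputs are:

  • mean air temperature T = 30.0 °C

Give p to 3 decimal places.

p = ET₀ / (0.46 T + 8.13) = 6.80 / (0.46 × 30.0 + 8.13) = 6.80 / 21.930 = 0.3101

0.310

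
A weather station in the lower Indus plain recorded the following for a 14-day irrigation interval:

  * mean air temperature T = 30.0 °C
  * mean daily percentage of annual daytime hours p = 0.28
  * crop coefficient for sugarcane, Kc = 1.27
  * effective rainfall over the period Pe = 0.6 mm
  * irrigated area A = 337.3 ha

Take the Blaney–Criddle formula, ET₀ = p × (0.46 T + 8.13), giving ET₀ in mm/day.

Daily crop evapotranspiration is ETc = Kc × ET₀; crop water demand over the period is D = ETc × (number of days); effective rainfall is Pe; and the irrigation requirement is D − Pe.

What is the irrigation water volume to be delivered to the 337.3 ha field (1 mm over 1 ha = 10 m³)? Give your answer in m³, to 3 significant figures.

366000 m³

ET₀ = 0.28 × (0.46 × 30.0 + 8.13) = 0.28 × 21.930 = 6.1404 mm/d
ETc = Kc × ET₀ = 1.27 × 6.1404 = 7.7983 mm/d
Crop demand D = ETc × 14 d = 7.7983 × 14 = 109.176 mm
D − Pe = 109.176 − 0.6 = 108.576 mm
Volume = 108.576 mm × 337.3 ha × 10 = 366226.8 m³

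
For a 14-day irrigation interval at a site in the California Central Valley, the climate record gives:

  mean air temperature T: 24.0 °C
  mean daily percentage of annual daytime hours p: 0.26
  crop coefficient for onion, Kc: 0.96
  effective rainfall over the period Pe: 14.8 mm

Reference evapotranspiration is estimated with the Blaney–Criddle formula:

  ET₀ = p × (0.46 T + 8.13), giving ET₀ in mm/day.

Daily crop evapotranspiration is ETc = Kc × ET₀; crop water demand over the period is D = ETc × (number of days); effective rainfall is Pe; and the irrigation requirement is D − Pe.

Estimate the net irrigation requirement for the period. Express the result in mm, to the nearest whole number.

ET₀ = 0.26 × (0.46 × 24.0 + 8.13) = 0.26 × 19.170 = 4.9842 mm/d
ETc = Kc × ET₀ = 0.96 × 4.9842 = 4.7848 mm/d
Crop demand D = ETc × 14 d = 4.7848 × 14 = 66.987 mm
D − Pe = 66.987 − 14.8 = 52.187 mm

52 mm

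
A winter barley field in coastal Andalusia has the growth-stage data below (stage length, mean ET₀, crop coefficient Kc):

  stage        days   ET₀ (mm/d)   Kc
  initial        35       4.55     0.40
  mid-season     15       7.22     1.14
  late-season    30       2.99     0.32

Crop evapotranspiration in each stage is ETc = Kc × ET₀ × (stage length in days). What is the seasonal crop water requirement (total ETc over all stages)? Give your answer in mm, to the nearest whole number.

initial: 0.40 × 4.55 × 35 = 63.70 mm
mid-season: 1.14 × 7.22 × 15 = 123.46 mm
late-season: 0.32 × 2.99 × 30 = 28.70 mm
Seasonal total = 215.86 mm

216 mm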